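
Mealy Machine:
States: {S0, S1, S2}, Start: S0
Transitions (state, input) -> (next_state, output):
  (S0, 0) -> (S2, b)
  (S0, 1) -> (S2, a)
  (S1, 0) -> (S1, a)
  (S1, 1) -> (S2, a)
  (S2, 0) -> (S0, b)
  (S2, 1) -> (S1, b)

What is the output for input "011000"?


Step-by-step:
  (S0, 0) -> (S2, b)
  (S2, 1) -> (S1, b)
  (S1, 1) -> (S2, a)
  (S2, 0) -> (S0, b)
  (S0, 0) -> (S2, b)
  (S2, 0) -> (S0, b)

"bbabbb"


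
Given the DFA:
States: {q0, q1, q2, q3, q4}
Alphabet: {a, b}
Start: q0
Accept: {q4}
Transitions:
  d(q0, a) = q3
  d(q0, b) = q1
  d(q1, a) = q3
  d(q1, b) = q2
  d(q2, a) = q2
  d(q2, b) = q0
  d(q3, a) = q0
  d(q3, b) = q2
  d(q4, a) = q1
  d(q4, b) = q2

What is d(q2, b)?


Looking up transition d(q2, b)

q0


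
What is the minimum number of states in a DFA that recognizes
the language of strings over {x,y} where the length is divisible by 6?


States track (length) mod 6.
Need 6 states: one per remainder 0..5; accept = remainder 0.

6


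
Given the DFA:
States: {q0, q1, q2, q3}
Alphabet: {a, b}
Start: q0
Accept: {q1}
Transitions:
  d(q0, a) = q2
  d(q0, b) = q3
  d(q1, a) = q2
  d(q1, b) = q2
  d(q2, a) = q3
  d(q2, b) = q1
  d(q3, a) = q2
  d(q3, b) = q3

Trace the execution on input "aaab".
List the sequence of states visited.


Input: aaab
d(q0, a) = q2
d(q2, a) = q3
d(q3, a) = q2
d(q2, b) = q1


q0 -> q2 -> q3 -> q2 -> q1


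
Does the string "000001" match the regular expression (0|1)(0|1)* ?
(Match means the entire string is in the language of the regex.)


|string| = 6; first = '0'; last = '1'

Yes, "000001" matches (0|1)(0|1)*


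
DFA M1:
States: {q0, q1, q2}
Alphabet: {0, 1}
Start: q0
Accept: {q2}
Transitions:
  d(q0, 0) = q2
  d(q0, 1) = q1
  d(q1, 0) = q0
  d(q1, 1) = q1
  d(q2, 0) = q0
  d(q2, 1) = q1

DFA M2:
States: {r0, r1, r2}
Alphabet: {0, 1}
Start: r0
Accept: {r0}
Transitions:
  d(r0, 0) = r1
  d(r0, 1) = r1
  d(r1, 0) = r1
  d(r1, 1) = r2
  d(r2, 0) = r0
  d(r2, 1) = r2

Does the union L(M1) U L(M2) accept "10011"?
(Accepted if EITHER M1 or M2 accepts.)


M1: final=q1 accepted=False
M2: final=r2 accepted=False

No, union rejects (neither accepts)


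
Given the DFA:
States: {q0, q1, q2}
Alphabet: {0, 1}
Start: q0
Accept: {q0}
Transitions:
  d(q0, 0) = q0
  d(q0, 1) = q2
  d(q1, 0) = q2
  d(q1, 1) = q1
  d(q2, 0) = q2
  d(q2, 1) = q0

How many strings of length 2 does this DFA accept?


Enumerating all length-2 strings:
  "00" -> q0 [accept]
  "01" -> q2 [reject]
  "10" -> q2 [reject]
  "11" -> q0 [accept]

2 out of 4


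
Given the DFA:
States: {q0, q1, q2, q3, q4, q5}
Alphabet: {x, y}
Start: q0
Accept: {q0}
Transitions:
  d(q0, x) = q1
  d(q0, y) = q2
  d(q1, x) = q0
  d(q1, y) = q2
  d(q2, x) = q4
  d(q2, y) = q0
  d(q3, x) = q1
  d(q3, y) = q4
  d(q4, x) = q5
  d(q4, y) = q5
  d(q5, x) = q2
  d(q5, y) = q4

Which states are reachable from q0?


BFS from q0:
  layer 0: {q0}
  layer 1: {q1, q2}
  layer 2: {q4}
  layer 3: {q5}

{q0, q1, q2, q4, q5}


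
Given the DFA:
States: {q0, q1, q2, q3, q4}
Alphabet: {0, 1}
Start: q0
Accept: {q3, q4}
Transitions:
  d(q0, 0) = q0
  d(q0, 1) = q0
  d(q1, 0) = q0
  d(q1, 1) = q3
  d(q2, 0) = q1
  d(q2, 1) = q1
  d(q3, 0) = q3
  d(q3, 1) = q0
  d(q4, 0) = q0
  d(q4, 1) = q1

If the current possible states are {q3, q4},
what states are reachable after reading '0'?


Apply transition on '0' from each current state:
  d(q3, 0) = q3
  d(q4, 0) = q0

{q0, q3}


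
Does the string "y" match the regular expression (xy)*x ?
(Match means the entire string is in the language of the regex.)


|string| = 1; first = 'y'; last = 'y'

No, "y" does not match (xy)*x


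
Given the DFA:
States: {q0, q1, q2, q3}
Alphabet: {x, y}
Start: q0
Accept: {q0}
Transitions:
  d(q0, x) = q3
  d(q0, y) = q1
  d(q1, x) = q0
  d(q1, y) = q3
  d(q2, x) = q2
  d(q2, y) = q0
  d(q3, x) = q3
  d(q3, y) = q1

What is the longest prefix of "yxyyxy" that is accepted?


Run the DFA, marking each prefix where the state is accepting:
  "" -> q0 [accept]
  "y" -> q1 [reject]
  "yx" -> q0 [accept]
  "yxy" -> q1 [reject]
  "yxyy" -> q3 [reject]
  "yxyyx" -> q3 [reject]
  "yxyyxy" -> q1 [reject]

"yx"


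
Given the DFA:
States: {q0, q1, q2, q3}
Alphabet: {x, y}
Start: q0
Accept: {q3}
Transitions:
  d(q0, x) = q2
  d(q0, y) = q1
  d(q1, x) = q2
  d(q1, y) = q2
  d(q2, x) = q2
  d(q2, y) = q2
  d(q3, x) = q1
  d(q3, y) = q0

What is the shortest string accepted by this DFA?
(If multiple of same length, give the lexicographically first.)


BFS by string length (lex-first path to each state shown):
  len 0: q0<-""
  len 1: q1<-"y", q2<-"x"
  len 2: q2<-"xx"
  len 3: q2<-"xxx"
  len 4: q2<-"xxxx"
  len 5: q2<-"xxxxx"
  len 6: q2<-"xxxxxx"
  len 7: q2<-"xxxxxxx"
  len 8: q2<-"xxxxxxxx"

No string accepted (empty language)


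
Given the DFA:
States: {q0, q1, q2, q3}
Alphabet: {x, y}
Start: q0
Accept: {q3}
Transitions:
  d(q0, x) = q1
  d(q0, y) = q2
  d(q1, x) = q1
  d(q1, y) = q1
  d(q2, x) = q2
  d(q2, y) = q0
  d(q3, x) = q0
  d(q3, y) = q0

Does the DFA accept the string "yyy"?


Trace: q0 -> q2 -> q0 -> q2
Final state: q2
Accept states: {q3}

No, rejected (final state q2 is not an accept state)


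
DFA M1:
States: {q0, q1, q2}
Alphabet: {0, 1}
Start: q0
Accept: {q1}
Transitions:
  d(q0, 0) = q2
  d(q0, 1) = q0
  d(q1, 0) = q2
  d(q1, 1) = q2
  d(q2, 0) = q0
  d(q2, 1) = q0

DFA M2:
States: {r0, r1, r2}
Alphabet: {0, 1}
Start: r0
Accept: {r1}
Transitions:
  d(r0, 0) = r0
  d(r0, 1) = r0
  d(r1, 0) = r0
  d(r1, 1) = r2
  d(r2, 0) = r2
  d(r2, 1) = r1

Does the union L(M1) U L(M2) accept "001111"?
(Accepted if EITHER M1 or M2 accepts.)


M1: final=q0 accepted=False
M2: final=r0 accepted=False

No, union rejects (neither accepts)


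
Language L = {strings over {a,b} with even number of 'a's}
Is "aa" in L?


count('a') = 2; 2 mod 2 = 0

Yes, "aa" is in L


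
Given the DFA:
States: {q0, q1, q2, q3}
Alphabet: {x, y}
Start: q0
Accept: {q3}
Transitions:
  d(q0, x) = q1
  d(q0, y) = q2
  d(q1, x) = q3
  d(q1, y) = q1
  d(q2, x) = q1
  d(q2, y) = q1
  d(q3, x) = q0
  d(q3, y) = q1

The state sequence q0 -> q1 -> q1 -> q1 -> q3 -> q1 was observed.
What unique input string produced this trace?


Trace back each transition to find the symbol:
  q0 --[x]--> q1
  q1 --[y]--> q1
  q1 --[y]--> q1
  q1 --[x]--> q3
  q3 --[y]--> q1

"xyyxy"


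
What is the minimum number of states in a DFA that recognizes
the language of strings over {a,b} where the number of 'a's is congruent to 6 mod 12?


States track (count of 'a') mod 12.
Need 12 states: one per remainder 0..11; accept = remainder 6.

12


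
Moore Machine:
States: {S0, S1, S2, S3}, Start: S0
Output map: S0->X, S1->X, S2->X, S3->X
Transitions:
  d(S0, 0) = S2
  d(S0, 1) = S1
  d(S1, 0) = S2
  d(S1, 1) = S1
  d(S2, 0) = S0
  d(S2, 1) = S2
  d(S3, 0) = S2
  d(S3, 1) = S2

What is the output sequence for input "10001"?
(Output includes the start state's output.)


Start: S0 (output X)
  --1--> S1 (output X)
  --0--> S2 (output X)
  --0--> S0 (output X)
  --0--> S2 (output X)
  --1--> S2 (output X)

"XXXXXX"


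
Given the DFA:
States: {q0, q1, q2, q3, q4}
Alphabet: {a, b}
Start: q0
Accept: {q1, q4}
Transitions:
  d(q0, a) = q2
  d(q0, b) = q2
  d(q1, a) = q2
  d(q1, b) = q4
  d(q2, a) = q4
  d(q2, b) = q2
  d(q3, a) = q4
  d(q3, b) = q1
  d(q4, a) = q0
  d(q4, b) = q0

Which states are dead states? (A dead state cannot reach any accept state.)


Forward reachability from each state:
  q0 -> reaches accept state q4 (live)
  q1 -> reaches accept state q1 (live)
  q2 -> reaches accept state q4 (live)
  q3 -> reaches accept state q1 (live)
  q4 -> reaches accept state q4 (live)

None (all states can reach an accept state)


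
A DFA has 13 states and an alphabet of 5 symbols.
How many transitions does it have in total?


Each state has exactly one transition per symbol.
13 * 5 = 65

65


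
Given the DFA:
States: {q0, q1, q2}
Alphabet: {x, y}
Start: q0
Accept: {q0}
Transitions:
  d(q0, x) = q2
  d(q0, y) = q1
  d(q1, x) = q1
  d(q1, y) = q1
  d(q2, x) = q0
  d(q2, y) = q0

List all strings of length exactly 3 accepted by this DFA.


All strings of length 3: 8 total
Accepted: 0

None


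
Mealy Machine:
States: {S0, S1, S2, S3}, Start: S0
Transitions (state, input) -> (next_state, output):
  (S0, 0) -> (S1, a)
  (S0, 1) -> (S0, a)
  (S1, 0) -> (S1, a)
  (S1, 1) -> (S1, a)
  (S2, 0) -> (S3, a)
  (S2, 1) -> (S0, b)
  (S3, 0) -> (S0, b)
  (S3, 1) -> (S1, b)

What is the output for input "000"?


Step-by-step:
  (S0, 0) -> (S1, a)
  (S1, 0) -> (S1, a)
  (S1, 0) -> (S1, a)

"aaa"


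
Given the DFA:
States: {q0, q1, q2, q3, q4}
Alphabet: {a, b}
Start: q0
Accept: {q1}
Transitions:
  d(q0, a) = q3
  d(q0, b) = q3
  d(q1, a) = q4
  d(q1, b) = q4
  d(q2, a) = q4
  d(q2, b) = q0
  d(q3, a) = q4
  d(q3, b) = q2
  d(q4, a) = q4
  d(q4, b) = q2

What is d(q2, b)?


Looking up transition d(q2, b)

q0


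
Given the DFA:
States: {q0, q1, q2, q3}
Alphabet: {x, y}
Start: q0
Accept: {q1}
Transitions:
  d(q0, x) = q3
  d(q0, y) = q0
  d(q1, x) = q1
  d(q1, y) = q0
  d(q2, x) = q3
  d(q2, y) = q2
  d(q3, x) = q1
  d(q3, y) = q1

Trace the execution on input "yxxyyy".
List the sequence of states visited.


Input: yxxyyy
d(q0, y) = q0
d(q0, x) = q3
d(q3, x) = q1
d(q1, y) = q0
d(q0, y) = q0
d(q0, y) = q0


q0 -> q0 -> q3 -> q1 -> q0 -> q0 -> q0


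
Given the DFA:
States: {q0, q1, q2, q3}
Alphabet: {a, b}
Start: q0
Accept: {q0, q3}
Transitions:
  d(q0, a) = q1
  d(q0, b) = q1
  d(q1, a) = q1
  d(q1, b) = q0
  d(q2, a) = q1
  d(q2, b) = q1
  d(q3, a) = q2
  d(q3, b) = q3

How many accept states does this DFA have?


Accept states listed: {q0, q3}
Counting: q0(1) q3(2)

2


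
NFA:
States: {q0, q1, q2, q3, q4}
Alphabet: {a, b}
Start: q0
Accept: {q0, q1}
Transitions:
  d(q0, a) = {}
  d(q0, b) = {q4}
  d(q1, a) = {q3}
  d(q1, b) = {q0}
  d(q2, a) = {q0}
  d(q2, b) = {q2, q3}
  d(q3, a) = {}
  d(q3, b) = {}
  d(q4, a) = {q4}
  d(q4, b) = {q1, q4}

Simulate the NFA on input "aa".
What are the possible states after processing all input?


Start: {q0}
  --a--> {}
  --a--> {}

{} (empty set, no valid transitions)


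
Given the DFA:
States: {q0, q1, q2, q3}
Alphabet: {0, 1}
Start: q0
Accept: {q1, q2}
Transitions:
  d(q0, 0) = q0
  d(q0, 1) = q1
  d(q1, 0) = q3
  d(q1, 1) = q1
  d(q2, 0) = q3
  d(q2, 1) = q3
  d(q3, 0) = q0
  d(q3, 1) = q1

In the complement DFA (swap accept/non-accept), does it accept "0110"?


Trace: q0 -> q0 -> q1 -> q1 -> q3
Final: q3
Original accept: {q1, q2}
Complement: q3 is not in original accept

Yes, complement accepts (original rejects)


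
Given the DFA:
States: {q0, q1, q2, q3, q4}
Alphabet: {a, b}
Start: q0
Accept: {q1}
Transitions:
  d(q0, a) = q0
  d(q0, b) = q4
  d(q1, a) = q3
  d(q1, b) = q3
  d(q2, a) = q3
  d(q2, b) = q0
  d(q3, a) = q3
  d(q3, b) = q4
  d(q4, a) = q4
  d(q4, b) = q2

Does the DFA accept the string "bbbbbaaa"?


Trace: q0 -> q4 -> q2 -> q0 -> q4 -> q2 -> q3 -> q3 -> q3
Final state: q3
Accept states: {q1}

No, rejected (final state q3 is not an accept state)


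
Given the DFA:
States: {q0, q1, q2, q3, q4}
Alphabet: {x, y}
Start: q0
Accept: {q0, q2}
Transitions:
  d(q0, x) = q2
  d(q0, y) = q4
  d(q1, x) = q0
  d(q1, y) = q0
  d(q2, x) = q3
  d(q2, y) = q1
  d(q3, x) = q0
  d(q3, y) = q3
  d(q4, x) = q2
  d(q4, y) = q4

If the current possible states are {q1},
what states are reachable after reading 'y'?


Apply transition on 'y' from each current state:
  d(q1, y) = q0

{q0}


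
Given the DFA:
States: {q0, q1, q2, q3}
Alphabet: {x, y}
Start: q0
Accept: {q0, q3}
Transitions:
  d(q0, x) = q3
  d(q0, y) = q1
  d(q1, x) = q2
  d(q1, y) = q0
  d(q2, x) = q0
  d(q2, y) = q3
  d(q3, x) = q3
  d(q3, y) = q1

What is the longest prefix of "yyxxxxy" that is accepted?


Run the DFA, marking each prefix where the state is accepting:
  "" -> q0 [accept]
  "y" -> q1 [reject]
  "yy" -> q0 [accept]
  "yyx" -> q3 [accept]
  "yyxx" -> q3 [accept]
  "yyxxx" -> q3 [accept]
  "yyxxxx" -> q3 [accept]
  "yyxxxxy" -> q1 [reject]

"yyxxxx"


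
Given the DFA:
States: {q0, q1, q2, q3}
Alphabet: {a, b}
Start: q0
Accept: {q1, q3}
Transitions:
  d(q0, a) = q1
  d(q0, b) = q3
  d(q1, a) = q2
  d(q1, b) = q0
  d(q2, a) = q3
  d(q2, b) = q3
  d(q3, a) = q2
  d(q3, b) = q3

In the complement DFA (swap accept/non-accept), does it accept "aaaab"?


Trace: q0 -> q1 -> q2 -> q3 -> q2 -> q3
Final: q3
Original accept: {q1, q3}
Complement: q3 is in original accept

No, complement rejects (original accepts)


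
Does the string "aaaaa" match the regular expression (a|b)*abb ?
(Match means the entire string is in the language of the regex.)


|string| = 5; first = 'a'; last = 'a'

No, "aaaaa" does not match (a|b)*abb


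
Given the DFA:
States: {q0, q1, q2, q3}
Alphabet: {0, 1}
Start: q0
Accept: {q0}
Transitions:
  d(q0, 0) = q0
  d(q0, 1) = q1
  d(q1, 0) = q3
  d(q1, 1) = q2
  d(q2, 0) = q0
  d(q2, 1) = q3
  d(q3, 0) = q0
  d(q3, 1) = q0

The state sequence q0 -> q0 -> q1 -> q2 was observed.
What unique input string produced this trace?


Trace back each transition to find the symbol:
  q0 --[0]--> q0
  q0 --[1]--> q1
  q1 --[1]--> q2

"011"


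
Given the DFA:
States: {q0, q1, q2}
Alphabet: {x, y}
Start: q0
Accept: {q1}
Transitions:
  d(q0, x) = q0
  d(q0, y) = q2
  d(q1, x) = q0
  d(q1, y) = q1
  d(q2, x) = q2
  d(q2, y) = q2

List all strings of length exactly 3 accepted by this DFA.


All strings of length 3: 8 total
Accepted: 0

None


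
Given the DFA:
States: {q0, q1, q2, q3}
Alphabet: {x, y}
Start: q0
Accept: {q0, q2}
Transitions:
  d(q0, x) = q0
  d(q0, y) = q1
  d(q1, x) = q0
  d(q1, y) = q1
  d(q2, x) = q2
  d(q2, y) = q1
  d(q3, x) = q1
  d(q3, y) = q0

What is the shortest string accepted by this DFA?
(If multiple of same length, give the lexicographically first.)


BFS by string length (lex-first path to each state shown):
  len 0: q0<-""
Found accept state at length 0.

"" (empty string)


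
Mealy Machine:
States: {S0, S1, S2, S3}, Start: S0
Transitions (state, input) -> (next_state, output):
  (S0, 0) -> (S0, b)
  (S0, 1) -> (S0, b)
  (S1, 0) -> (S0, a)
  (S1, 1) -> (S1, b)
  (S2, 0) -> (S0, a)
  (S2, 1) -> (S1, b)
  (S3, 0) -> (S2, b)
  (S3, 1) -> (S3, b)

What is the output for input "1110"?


Step-by-step:
  (S0, 1) -> (S0, b)
  (S0, 1) -> (S0, b)
  (S0, 1) -> (S0, b)
  (S0, 0) -> (S0, b)

"bbbb"


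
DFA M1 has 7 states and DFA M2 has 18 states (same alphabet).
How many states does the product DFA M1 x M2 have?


Product construction pairs every M1 state with every M2 state.
7 * 18 = 126

126


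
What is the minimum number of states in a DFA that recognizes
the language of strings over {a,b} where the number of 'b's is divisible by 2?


States track (count of 'b') mod 2.
Need 2 states: one per remainder 0..1; accept = remainder 0.

2


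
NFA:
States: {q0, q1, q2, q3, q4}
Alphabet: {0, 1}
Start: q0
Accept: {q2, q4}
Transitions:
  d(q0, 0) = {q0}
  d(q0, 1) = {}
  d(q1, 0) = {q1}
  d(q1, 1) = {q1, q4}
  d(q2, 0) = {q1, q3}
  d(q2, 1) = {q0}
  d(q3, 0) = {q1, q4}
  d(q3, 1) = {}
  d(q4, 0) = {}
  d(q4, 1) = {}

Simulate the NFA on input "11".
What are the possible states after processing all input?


Start: {q0}
  --1--> {}
  --1--> {}

{} (empty set, no valid transitions)


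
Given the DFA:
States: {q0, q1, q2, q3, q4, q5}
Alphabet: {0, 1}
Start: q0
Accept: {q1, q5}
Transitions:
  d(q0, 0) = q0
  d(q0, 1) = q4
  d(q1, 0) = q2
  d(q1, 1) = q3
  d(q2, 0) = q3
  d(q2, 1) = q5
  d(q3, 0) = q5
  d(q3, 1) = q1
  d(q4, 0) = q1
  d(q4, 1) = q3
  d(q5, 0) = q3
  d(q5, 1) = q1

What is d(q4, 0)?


Looking up transition d(q4, 0)

q1


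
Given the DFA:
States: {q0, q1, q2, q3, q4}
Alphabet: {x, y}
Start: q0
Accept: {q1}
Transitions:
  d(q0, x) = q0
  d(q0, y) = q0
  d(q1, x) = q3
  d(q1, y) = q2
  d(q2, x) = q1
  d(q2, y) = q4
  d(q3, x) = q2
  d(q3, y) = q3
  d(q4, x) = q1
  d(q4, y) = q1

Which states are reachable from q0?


BFS from q0:
  layer 0: {q0}

{q0}


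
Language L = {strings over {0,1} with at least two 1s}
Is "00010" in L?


count('1') = 1

No, "00010" is not in L


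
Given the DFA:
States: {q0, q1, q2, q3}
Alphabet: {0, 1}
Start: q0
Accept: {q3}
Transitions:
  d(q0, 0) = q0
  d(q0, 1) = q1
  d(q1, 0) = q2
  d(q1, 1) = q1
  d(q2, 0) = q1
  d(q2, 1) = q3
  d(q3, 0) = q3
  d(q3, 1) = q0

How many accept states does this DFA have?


Accept states listed: {q3}
Counting: q3(1)

1


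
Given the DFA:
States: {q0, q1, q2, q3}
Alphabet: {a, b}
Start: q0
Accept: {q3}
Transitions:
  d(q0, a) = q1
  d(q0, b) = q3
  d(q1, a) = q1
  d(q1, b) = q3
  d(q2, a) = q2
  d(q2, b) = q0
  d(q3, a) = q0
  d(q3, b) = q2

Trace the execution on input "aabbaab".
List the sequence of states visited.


Input: aabbaab
d(q0, a) = q1
d(q1, a) = q1
d(q1, b) = q3
d(q3, b) = q2
d(q2, a) = q2
d(q2, a) = q2
d(q2, b) = q0


q0 -> q1 -> q1 -> q3 -> q2 -> q2 -> q2 -> q0


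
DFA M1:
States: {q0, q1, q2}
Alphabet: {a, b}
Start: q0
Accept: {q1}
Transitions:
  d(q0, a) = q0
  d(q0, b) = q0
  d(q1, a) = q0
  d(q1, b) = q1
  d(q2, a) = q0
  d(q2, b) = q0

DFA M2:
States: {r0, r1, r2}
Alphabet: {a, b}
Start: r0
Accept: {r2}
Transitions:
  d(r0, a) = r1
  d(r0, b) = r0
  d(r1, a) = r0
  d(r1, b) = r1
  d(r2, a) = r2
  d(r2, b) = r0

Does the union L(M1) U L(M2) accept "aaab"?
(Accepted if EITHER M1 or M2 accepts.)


M1: final=q0 accepted=False
M2: final=r1 accepted=False

No, union rejects (neither accepts)


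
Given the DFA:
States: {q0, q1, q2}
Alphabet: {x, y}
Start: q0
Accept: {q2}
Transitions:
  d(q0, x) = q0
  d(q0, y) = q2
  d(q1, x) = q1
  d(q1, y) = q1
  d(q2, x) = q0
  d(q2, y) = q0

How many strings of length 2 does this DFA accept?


Enumerating all length-2 strings:
  "xx" -> q0 [reject]
  "xy" -> q2 [accept]
  "yx" -> q0 [reject]
  "yy" -> q0 [reject]

1 out of 4


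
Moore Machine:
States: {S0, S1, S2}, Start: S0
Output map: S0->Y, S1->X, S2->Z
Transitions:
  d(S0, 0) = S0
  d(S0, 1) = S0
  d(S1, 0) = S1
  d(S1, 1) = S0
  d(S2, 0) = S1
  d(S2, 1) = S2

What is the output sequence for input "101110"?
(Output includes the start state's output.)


Start: S0 (output Y)
  --1--> S0 (output Y)
  --0--> S0 (output Y)
  --1--> S0 (output Y)
  --1--> S0 (output Y)
  --1--> S0 (output Y)
  --0--> S0 (output Y)

"YYYYYYY"


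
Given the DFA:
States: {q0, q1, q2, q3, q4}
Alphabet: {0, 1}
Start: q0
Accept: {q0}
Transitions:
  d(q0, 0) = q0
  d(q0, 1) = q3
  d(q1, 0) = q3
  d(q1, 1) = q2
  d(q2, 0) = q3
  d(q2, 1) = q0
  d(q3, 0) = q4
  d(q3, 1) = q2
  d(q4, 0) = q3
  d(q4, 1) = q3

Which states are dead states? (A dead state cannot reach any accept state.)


Forward reachability from each state:
  q0 -> reaches accept state q0 (live)
  q1 -> reaches accept state q0 (live)
  q2 -> reaches accept state q0 (live)
  q3 -> reaches accept state q0 (live)
  q4 -> reaches accept state q0 (live)

None (all states can reach an accept state)


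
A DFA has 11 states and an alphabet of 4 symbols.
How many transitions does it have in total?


Each state has exactly one transition per symbol.
11 * 4 = 44

44


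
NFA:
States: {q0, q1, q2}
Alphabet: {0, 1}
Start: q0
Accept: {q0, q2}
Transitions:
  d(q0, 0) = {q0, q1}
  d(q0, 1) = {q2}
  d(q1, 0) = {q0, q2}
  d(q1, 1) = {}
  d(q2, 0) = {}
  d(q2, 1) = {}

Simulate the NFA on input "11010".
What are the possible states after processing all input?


Start: {q0}
  --1--> {q2}
  --1--> {}
  --0--> {}
  --1--> {}
  --0--> {}

{} (empty set, no valid transitions)


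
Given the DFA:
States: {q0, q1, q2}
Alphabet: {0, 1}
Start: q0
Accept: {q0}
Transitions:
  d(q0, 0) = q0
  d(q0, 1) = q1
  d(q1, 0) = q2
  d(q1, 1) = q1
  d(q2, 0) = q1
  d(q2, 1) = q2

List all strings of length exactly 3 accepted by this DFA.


All strings of length 3: 8 total
Accepted: 1

"000"


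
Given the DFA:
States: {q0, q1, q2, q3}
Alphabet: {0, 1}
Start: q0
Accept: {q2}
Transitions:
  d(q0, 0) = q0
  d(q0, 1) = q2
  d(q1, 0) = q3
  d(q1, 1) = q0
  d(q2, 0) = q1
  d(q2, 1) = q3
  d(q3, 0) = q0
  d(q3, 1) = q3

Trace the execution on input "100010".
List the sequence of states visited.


Input: 100010
d(q0, 1) = q2
d(q2, 0) = q1
d(q1, 0) = q3
d(q3, 0) = q0
d(q0, 1) = q2
d(q2, 0) = q1


q0 -> q2 -> q1 -> q3 -> q0 -> q2 -> q1


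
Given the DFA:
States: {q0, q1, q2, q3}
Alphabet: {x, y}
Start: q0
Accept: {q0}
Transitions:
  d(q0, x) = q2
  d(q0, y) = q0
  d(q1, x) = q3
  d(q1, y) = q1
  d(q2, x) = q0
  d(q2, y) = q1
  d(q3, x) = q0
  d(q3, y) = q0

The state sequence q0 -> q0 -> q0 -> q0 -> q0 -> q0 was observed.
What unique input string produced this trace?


Trace back each transition to find the symbol:
  q0 --[y]--> q0
  q0 --[y]--> q0
  q0 --[y]--> q0
  q0 --[y]--> q0
  q0 --[y]--> q0

"yyyyy"


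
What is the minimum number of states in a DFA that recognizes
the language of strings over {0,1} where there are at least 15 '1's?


States: count = 0, 1, ..., 14, and a final '>= 15' state.
Total: 15 + 1 = 16. Accept = '>= 15' state.

16


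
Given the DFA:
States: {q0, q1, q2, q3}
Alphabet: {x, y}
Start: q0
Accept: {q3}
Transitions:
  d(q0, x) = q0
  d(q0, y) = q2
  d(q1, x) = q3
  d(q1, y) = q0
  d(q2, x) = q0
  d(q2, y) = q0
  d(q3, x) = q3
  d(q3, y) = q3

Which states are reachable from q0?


BFS from q0:
  layer 0: {q0}
  layer 1: {q2}

{q0, q2}


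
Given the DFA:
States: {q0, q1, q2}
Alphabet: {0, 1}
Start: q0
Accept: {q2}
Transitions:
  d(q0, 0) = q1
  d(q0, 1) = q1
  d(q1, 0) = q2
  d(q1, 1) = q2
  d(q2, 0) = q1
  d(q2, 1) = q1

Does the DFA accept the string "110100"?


Trace: q0 -> q1 -> q2 -> q1 -> q2 -> q1 -> q2
Final state: q2
Accept states: {q2}

Yes, accepted (final state q2 is an accept state)


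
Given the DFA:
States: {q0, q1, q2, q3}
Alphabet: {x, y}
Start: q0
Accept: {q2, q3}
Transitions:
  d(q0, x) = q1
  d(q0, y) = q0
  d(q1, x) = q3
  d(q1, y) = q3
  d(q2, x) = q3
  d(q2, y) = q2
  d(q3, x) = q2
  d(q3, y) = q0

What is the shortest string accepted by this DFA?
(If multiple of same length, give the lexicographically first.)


BFS by string length (lex-first path to each state shown):
  len 0: q0<-""
  len 1: q0<-"y", q1<-"x"
  len 2: q0<-"yy", q1<-"yx", q3<-"xx"
Found accept state at length 2.

"xx"


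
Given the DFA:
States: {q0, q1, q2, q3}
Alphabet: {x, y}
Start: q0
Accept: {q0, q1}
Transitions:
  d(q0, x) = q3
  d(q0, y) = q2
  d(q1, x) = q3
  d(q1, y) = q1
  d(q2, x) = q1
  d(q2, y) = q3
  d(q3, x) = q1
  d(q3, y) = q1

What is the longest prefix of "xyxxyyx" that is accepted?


Run the DFA, marking each prefix where the state is accepting:
  "" -> q0 [accept]
  "x" -> q3 [reject]
  "xy" -> q1 [accept]
  "xyx" -> q3 [reject]
  "xyxx" -> q1 [accept]
  "xyxxy" -> q1 [accept]
  "xyxxyy" -> q1 [accept]
  "xyxxyyx" -> q3 [reject]

"xyxxyy"


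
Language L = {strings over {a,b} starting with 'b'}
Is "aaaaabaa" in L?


first symbol = 'a'

No, "aaaaabaa" is not in L


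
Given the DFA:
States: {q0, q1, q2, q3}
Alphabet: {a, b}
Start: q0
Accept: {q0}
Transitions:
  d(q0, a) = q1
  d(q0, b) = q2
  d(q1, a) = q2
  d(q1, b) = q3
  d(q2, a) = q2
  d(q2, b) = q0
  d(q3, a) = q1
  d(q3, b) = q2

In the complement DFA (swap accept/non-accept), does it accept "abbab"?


Trace: q0 -> q1 -> q3 -> q2 -> q2 -> q0
Final: q0
Original accept: {q0}
Complement: q0 is in original accept

No, complement rejects (original accepts)


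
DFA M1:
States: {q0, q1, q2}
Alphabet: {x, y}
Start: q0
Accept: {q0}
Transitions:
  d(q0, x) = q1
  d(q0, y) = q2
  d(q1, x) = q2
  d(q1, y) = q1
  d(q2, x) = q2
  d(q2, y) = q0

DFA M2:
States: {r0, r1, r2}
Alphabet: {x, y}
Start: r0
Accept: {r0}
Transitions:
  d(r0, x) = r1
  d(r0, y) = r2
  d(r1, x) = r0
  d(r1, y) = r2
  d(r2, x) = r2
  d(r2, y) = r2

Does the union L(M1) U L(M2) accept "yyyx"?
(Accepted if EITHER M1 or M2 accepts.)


M1: final=q2 accepted=False
M2: final=r2 accepted=False

No, union rejects (neither accepts)


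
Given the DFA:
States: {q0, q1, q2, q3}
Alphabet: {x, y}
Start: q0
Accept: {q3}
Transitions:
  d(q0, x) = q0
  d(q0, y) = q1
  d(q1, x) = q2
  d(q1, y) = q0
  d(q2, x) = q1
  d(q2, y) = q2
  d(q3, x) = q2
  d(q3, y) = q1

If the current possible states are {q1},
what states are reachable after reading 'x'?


Apply transition on 'x' from each current state:
  d(q1, x) = q2

{q2}


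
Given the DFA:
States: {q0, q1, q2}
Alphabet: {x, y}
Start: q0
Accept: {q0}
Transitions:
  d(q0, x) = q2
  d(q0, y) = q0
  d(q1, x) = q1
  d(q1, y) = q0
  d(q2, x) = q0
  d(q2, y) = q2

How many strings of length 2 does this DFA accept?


Enumerating all length-2 strings:
  "xx" -> q0 [accept]
  "xy" -> q2 [reject]
  "yx" -> q2 [reject]
  "yy" -> q0 [accept]

2 out of 4


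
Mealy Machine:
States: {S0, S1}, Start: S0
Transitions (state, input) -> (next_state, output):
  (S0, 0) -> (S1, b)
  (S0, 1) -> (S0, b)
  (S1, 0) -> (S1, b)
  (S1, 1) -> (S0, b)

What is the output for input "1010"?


Step-by-step:
  (S0, 1) -> (S0, b)
  (S0, 0) -> (S1, b)
  (S1, 1) -> (S0, b)
  (S0, 0) -> (S1, b)

"bbbb"


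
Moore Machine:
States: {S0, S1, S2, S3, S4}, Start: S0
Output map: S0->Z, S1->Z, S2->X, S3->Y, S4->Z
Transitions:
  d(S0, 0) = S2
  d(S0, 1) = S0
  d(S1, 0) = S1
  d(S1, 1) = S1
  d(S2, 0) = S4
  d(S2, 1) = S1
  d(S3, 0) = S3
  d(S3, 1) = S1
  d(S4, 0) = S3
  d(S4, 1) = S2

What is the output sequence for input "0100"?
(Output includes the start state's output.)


Start: S0 (output Z)
  --0--> S2 (output X)
  --1--> S1 (output Z)
  --0--> S1 (output Z)
  --0--> S1 (output Z)

"ZXZZZ"


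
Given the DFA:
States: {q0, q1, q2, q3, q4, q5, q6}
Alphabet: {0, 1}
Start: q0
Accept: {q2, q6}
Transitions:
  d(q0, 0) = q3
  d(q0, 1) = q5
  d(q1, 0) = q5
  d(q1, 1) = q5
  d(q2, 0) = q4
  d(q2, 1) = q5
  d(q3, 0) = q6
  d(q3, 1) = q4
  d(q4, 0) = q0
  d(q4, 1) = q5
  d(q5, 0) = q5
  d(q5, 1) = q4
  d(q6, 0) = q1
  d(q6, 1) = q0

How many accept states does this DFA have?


Accept states listed: {q2, q6}
Counting: q2(1) q6(2)

2


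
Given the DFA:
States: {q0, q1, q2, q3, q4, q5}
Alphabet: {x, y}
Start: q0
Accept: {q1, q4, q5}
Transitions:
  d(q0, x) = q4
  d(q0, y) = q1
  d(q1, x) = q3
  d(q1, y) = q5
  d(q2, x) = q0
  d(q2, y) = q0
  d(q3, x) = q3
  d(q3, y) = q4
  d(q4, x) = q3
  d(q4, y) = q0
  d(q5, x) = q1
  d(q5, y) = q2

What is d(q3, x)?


Looking up transition d(q3, x)

q3


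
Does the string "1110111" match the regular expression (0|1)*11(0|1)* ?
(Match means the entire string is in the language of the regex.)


|string| = 7; first = '1'; last = '1'

Yes, "1110111" matches (0|1)*11(0|1)*


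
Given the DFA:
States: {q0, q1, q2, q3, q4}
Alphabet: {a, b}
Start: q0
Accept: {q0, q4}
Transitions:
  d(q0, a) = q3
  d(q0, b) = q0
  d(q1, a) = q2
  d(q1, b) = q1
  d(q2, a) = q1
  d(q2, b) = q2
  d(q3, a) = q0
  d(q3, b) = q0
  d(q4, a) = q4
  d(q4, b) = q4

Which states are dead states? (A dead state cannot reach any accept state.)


Forward reachability from each state:
  q0 -> reaches accept state q0 (live)
  q1 -> reaches {q1, q2}, no accept state (dead)
  q2 -> reaches {q1, q2}, no accept state (dead)
  q3 -> reaches accept state q0 (live)
  q4 -> reaches accept state q4 (live)

{q1, q2}


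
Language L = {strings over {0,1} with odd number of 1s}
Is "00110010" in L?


count('1') = 3; 3 mod 2 = 1

Yes, "00110010" is in L


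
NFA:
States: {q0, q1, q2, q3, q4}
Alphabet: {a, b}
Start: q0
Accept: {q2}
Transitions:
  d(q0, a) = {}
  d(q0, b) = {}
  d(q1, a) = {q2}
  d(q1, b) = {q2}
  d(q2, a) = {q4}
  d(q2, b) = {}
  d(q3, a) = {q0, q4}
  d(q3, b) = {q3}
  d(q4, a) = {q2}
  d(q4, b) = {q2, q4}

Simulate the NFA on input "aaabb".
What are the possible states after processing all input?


Start: {q0}
  --a--> {}
  --a--> {}
  --a--> {}
  --b--> {}
  --b--> {}

{} (empty set, no valid transitions)


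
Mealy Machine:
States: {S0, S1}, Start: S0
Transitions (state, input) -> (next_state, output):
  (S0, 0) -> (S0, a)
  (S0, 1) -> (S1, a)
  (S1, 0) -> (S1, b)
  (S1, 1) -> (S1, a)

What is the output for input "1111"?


Step-by-step:
  (S0, 1) -> (S1, a)
  (S1, 1) -> (S1, a)
  (S1, 1) -> (S1, a)
  (S1, 1) -> (S1, a)

"aaaa"


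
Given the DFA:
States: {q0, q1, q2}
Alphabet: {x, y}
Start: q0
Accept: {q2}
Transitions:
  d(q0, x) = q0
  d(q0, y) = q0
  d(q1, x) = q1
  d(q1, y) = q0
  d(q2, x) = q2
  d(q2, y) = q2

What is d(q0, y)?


Looking up transition d(q0, y)

q0


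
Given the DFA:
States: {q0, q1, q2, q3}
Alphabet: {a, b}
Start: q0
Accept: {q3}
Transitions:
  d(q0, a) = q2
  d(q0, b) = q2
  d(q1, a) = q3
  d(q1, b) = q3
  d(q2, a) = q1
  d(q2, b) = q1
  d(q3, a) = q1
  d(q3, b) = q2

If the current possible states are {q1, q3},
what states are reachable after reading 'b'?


Apply transition on 'b' from each current state:
  d(q1, b) = q3
  d(q3, b) = q2

{q2, q3}


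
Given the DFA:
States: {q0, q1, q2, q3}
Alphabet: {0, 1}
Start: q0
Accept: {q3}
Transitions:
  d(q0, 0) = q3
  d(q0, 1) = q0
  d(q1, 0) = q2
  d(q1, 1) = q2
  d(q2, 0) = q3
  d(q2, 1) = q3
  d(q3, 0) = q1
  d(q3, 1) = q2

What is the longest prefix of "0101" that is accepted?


Run the DFA, marking each prefix where the state is accepting:
  "" -> q0 [reject]
  "0" -> q3 [accept]
  "01" -> q2 [reject]
  "010" -> q3 [accept]
  "0101" -> q2 [reject]

"010"


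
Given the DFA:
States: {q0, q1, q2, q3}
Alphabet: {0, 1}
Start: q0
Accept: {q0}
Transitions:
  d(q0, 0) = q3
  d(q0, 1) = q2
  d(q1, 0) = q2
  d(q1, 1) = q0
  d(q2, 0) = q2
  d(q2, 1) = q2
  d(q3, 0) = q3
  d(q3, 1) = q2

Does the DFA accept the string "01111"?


Trace: q0 -> q3 -> q2 -> q2 -> q2 -> q2
Final state: q2
Accept states: {q0}

No, rejected (final state q2 is not an accept state)


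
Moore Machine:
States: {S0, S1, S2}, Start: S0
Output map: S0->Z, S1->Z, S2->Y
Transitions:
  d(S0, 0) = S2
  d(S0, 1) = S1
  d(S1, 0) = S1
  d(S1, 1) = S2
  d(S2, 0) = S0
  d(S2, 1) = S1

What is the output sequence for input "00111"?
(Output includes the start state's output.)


Start: S0 (output Z)
  --0--> S2 (output Y)
  --0--> S0 (output Z)
  --1--> S1 (output Z)
  --1--> S2 (output Y)
  --1--> S1 (output Z)

"ZYZZYZ"


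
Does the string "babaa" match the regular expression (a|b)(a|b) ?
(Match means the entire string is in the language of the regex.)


|string| = 5; first = 'b'; last = 'a'

No, "babaa" does not match (a|b)(a|b)


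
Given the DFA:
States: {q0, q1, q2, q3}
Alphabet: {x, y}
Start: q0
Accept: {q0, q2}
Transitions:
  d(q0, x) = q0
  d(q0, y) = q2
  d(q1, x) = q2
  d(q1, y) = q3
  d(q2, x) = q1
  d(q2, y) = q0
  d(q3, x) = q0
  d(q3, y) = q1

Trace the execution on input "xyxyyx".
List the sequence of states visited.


Input: xyxyyx
d(q0, x) = q0
d(q0, y) = q2
d(q2, x) = q1
d(q1, y) = q3
d(q3, y) = q1
d(q1, x) = q2


q0 -> q0 -> q2 -> q1 -> q3 -> q1 -> q2


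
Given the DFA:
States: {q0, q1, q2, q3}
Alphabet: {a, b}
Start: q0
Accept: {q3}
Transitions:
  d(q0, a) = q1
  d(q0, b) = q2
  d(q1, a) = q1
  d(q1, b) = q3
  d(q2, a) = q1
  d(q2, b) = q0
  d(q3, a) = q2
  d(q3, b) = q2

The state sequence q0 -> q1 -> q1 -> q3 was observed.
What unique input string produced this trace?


Trace back each transition to find the symbol:
  q0 --[a]--> q1
  q1 --[a]--> q1
  q1 --[b]--> q3

"aab"


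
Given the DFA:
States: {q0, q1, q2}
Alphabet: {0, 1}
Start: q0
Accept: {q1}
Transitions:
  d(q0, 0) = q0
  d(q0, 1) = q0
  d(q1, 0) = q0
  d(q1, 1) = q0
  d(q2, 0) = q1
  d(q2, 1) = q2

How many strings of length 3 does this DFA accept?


Enumerating all length-3 strings:
  "000" -> q0 [reject]
  "001" -> q0 [reject]
  "010" -> q0 [reject]
  "011" -> q0 [reject]
  "100" -> q0 [reject]
  "101" -> q0 [reject]
  "110" -> q0 [reject]
  "111" -> q0 [reject]

0 out of 8


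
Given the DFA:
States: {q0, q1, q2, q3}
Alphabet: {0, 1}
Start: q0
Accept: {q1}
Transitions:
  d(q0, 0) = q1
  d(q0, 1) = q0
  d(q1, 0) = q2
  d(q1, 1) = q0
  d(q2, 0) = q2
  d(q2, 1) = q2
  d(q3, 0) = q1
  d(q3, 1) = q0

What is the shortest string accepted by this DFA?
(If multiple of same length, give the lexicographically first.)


BFS by string length (lex-first path to each state shown):
  len 0: q0<-""
  len 1: q0<-"1", q1<-"0"
Found accept state at length 1.

"0"


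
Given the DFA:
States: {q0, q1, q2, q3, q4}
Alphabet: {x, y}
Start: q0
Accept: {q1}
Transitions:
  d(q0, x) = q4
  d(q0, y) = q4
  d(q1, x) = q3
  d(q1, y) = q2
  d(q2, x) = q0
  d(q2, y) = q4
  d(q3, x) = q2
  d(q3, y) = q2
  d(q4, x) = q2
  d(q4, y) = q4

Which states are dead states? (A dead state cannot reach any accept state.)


Forward reachability from each state:
  q0 -> reaches {q0, q2, q4}, no accept state (dead)
  q1 -> reaches accept state q1 (live)
  q2 -> reaches {q0, q2, q4}, no accept state (dead)
  q3 -> reaches {q0, q2, q3, q4}, no accept state (dead)
  q4 -> reaches {q0, q2, q4}, no accept state (dead)

{q0, q2, q3, q4}


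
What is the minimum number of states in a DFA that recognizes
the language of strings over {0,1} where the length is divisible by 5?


States track (length) mod 5.
Need 5 states: one per remainder 0..4; accept = remainder 0.

5


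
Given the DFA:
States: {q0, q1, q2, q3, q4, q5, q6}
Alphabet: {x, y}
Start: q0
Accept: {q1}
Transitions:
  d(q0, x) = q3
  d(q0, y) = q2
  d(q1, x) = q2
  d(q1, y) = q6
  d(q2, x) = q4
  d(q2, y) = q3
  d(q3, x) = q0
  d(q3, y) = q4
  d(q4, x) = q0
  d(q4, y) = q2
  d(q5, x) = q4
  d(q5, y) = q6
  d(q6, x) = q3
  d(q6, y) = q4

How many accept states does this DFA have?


Accept states listed: {q1}
Counting: q1(1)

1


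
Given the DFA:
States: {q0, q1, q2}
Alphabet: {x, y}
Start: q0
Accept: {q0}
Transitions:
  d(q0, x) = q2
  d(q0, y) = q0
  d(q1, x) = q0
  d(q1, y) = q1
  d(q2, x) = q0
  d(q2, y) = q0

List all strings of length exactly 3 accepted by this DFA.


All strings of length 3: 8 total
Accepted: 5

"xxy", "xyy", "yxx", "yxy", "yyy"


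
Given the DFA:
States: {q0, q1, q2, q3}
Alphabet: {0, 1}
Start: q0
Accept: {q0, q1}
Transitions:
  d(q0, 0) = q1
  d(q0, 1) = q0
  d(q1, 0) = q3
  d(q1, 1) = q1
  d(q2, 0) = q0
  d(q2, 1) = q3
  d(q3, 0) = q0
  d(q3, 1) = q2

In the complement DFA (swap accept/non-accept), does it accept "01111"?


Trace: q0 -> q1 -> q1 -> q1 -> q1 -> q1
Final: q1
Original accept: {q0, q1}
Complement: q1 is in original accept

No, complement rejects (original accepts)


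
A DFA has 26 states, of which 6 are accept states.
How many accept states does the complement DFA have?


Complement swaps accept and non-accept states.
26 - 6 = 20

20


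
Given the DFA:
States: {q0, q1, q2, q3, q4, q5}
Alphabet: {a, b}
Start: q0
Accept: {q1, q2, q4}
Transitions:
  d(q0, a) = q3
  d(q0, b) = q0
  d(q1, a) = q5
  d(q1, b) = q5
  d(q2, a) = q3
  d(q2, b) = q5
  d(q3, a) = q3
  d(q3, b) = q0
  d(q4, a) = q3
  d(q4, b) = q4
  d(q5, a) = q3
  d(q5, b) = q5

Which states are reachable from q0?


BFS from q0:
  layer 0: {q0}
  layer 1: {q3}

{q0, q3}


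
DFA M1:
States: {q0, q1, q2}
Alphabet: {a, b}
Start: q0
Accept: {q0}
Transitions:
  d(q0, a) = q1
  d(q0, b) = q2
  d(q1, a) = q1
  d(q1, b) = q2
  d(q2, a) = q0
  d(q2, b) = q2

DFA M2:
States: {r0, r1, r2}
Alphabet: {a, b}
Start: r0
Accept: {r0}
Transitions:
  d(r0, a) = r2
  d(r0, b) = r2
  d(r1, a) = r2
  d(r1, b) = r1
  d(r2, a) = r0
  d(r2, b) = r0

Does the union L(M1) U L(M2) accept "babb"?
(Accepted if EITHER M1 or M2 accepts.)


M1: final=q2 accepted=False
M2: final=r0 accepted=True

Yes, union accepts


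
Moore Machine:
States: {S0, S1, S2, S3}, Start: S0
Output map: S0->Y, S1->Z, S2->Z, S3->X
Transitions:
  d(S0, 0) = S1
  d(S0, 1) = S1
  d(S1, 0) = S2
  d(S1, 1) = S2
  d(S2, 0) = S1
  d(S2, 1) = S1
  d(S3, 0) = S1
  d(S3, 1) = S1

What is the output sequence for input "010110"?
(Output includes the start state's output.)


Start: S0 (output Y)
  --0--> S1 (output Z)
  --1--> S2 (output Z)
  --0--> S1 (output Z)
  --1--> S2 (output Z)
  --1--> S1 (output Z)
  --0--> S2 (output Z)

"YZZZZZZ"


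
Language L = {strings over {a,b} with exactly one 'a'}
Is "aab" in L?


count('a') = 2

No, "aab" is not in L


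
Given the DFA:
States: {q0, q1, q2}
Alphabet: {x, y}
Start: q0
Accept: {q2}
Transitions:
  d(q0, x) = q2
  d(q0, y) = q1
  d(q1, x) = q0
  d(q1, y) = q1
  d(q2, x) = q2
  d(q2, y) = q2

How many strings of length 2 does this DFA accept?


Enumerating all length-2 strings:
  "xx" -> q2 [accept]
  "xy" -> q2 [accept]
  "yx" -> q0 [reject]
  "yy" -> q1 [reject]

2 out of 4


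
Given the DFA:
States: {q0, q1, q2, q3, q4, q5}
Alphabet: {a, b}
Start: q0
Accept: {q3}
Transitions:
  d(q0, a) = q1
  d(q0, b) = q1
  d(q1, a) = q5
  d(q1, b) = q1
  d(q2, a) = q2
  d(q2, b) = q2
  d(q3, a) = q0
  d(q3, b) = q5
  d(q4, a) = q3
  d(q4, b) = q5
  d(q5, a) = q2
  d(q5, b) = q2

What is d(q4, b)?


Looking up transition d(q4, b)

q5


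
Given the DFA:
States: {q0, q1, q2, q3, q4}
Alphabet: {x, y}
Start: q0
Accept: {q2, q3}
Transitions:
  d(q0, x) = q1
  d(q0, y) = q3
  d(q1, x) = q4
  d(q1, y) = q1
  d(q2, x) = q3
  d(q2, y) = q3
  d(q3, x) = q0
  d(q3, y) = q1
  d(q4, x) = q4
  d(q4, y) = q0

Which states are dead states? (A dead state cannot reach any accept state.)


Forward reachability from each state:
  q0 -> reaches accept state q3 (live)
  q1 -> reaches accept state q3 (live)
  q2 -> reaches accept state q2 (live)
  q3 -> reaches accept state q3 (live)
  q4 -> reaches accept state q3 (live)

None (all states can reach an accept state)


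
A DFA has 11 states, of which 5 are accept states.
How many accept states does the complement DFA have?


Complement swaps accept and non-accept states.
11 - 5 = 6

6


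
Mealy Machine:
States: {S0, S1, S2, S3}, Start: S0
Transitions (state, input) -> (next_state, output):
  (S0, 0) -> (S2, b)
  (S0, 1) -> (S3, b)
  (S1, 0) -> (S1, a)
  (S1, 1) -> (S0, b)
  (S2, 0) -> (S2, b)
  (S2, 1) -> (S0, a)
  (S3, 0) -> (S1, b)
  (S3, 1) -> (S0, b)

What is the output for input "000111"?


Step-by-step:
  (S0, 0) -> (S2, b)
  (S2, 0) -> (S2, b)
  (S2, 0) -> (S2, b)
  (S2, 1) -> (S0, a)
  (S0, 1) -> (S3, b)
  (S3, 1) -> (S0, b)

"bbbabb"


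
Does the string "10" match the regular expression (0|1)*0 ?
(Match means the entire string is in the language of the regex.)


|string| = 2; first = '1'; last = '0'

Yes, "10" matches (0|1)*0


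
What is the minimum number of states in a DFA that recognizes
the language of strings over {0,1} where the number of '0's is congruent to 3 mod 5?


States track (count of '0') mod 5.
Need 5 states: one per remainder 0..4; accept = remainder 3.

5


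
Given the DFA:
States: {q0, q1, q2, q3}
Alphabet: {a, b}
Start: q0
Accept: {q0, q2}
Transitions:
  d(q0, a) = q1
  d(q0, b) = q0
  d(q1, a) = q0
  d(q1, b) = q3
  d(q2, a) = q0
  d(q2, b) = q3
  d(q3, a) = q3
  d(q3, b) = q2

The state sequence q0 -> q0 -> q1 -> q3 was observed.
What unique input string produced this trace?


Trace back each transition to find the symbol:
  q0 --[b]--> q0
  q0 --[a]--> q1
  q1 --[b]--> q3

"bab"


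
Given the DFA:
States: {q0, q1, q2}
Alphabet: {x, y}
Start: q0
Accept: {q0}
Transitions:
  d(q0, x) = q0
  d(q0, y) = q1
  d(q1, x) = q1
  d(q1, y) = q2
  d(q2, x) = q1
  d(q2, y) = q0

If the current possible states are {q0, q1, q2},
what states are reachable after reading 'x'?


Apply transition on 'x' from each current state:
  d(q0, x) = q0
  d(q1, x) = q1
  d(q2, x) = q1

{q0, q1}


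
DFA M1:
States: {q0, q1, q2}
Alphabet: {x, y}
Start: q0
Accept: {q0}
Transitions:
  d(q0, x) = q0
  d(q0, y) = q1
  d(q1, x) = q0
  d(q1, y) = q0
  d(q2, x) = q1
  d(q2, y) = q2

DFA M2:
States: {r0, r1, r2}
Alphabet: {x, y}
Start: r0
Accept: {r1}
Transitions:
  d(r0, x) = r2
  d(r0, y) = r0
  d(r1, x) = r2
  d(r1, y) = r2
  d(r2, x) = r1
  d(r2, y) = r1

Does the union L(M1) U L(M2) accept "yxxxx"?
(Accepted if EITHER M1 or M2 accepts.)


M1: final=q0 accepted=True
M2: final=r1 accepted=True

Yes, union accepts


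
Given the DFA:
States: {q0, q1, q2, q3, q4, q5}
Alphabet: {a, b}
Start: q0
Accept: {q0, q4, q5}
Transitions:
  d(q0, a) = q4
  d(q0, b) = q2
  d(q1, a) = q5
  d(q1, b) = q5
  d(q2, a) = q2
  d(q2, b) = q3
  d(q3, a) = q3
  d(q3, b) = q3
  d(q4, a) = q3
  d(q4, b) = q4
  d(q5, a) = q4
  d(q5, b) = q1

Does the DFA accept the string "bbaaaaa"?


Trace: q0 -> q2 -> q3 -> q3 -> q3 -> q3 -> q3 -> q3
Final state: q3
Accept states: {q0, q4, q5}

No, rejected (final state q3 is not an accept state)
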